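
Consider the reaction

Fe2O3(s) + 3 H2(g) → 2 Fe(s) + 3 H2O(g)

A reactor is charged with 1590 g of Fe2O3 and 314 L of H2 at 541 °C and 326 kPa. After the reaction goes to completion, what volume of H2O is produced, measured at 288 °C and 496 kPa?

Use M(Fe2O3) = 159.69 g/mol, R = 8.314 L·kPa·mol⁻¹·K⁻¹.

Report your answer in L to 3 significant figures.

n(Fe2O3) = 1590 / 159.69 = 9.957 mol
n(H2) = PV/RT = (326 × 314) / (8.314 × 814.15) = 15.12 mol
For 9.957 mol Fe2O3, stoichiometry requires (3/1) × 9.957 = 29.87 mol H2; 15.12 mol is available, so H2 is limiting.
n(H2O) = (3/3) × 15.12 = 15.12 mol
V(H2O) = nRT/P = 15.12 × 8.314 × 561.15 / 496 = 142.2 L

142 L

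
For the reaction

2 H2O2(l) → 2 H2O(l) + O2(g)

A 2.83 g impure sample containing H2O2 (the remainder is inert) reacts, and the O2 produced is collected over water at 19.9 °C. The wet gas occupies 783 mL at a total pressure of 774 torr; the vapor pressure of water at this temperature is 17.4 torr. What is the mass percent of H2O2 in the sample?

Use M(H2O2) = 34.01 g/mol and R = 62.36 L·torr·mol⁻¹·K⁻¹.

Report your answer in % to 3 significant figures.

77.9 %

P(O2) = 774 − 17.4 = 756.6 torr
n(O2) = PV/RT = (756.6 × 0.7830) / (62.36 × 293.05) = 0.03242 mol
n(H2O2) = (2/1) × 0.03242 = 0.06484 mol
m(H2O2) = 0.06484 × 34.01 = 2.205 g
%H2O2 = 2.205 / 2.83 × 100 = 77.92%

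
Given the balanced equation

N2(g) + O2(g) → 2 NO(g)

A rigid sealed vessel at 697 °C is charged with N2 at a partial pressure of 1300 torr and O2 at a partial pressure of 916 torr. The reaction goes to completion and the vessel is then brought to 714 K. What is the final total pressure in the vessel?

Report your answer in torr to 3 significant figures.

1630 torr

At constant V, partial pressures at 697 °C are proportional to moles, so apply stoichiometry directly to pressures.
P(O2) required for 1300 torr of N2 = (1/1) × 1300 = 1300 torr; available 916 torr, so O2 is limiting.
P(N2) remaining = 1300 − (1/1) × 916 = 384.0 torr
P(gaseous products) = (2)/1 × 916 = 1832 torr
P_total at 697 °C = 384.0 + 1832 = 2216 torr
Scaling to 714 K: P = 2216 × 714/970.15 = 1631 torr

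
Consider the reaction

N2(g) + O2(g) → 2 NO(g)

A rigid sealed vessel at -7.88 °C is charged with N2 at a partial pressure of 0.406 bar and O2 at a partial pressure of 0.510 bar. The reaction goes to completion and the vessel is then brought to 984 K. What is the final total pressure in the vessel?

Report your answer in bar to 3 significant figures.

3.40 bar

Because the vessel is rigid and T is held at -7.88 °C, work the stoichiometry in partial pressures (P_i = n_iRT/V).
P(O2) required for 0.406 bar of N2 = (1/1) × 0.406 = 0.4060 bar; available 0.510 bar, so N2 is limiting.
P(O2) remaining = 0.510 − (1/1) × 0.406 = 0.1040 bar
P(gaseous products) = (2)/1 × 0.406 = 0.8120 bar
P_total at -7.88 °C = 0.1040 + 0.8120 = 0.9160 bar
Scaling to 984 K: P = 0.9160 × 984/265.27 = 3.398 bar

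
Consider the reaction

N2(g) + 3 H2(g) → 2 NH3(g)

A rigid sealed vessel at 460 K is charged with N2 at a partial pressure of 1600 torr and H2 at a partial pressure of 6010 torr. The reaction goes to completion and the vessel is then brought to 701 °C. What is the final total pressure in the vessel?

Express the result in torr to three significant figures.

At constant V, partial pressures at 460 K are proportional to moles, so apply stoichiometry directly to pressures.
P(H2) required for 1600 torr of N2 = (3/1) × 1600 = 4800 torr; available 6010 torr, so N2 is limiting.
P(H2) remaining = 6010 − (3/1) × 1600 = 1210 torr
P(gaseous products) = (2)/1 × 1600 = 3200 torr
P_total at 460 K = 1210 + 3200 = 4410 torr
Scaling to 701 °C: P = 4410 × 974.15/460 = 9339 torr

9340 torr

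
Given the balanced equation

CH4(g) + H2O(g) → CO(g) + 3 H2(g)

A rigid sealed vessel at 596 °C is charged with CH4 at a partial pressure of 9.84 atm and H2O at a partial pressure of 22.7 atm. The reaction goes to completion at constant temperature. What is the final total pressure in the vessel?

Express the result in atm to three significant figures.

Because the vessel is rigid and T is held at 596 °C, work the stoichiometry in partial pressures (P_i = n_iRT/V).
P(H2O) required for 9.84 atm of CH4 = (1/1) × 9.84 = 9.840 atm; available 22.7 atm, so CH4 is limiting.
P(H2O) remaining = 22.7 − (1/1) × 9.84 = 12.86 atm
P(gaseous products) = (1+3)/1 × 9.84 = 39.36 atm
P_total at 596 °C = 12.86 + 39.36 = 52.22 atm

52.2 atm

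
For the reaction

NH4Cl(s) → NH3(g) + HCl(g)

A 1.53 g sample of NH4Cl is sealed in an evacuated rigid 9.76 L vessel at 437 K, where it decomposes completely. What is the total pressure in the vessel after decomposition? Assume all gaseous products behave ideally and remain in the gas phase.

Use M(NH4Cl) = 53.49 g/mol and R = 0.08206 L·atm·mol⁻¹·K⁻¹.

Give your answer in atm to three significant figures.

n(NH4Cl) = 1.53 / 53.49 = 0.02860 mol
n(gas produced) = (2/1) × 0.02860 = 0.05720 mol
P = nRT/V = 0.05720 × 0.08206 × 437 / 9.76 = 0.2102 atm

0.210 atm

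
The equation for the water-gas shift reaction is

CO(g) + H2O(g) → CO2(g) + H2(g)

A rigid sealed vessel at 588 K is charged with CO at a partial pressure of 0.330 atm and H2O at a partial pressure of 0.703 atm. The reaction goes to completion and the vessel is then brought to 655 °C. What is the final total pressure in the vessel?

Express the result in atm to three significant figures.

Because the vessel is rigid and T is held at 588 K, work the stoichiometry in partial pressures (P_i = n_iRT/V).
P(H2O) required for 0.330 atm of CO = (1/1) × 0.330 = 0.3300 atm; available 0.703 atm, so CO is limiting.
P(H2O) remaining = 0.703 − (1/1) × 0.330 = 0.3730 atm
P(gaseous products) = (1+1)/1 × 0.330 = 0.6600 atm
P_total at 588 K = 0.3730 + 0.6600 = 1.033 atm
Scaling to 655 °C: P = 1.033 × 928.15/588 = 1.631 atm

1.63 atm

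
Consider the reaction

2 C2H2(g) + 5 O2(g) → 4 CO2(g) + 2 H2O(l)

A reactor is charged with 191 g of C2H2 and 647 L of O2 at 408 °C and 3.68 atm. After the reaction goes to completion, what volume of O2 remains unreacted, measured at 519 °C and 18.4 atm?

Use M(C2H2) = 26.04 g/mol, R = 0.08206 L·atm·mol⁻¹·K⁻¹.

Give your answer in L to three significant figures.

85.7 L

n(C2H2) = 191 / 26.04 = 7.335 mol
n(O2) = PV/RT = (3.68 × 647) / (0.08206 × 681.15) = 42.60 mol
For 7.335 mol C2H2, stoichiometry requires (5/2) × 7.335 = 18.34 mol O2; 42.60 mol is available, so C2H2 is limiting.
n(O2) consumed = (5/2) × 7.335 = 18.34 mol; remaining = 42.60 − 18.34 = 24.26 mol
V(O2) = nRT/P = 24.26 × 0.08206 × 792.15 / 18.4 = 85.71 L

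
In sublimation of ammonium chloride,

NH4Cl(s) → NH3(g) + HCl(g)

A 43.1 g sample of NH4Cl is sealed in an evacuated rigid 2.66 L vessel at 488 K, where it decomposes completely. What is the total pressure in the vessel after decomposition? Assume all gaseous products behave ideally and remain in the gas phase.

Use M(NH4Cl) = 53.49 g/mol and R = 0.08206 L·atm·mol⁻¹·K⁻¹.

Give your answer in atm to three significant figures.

24.3 atm

n(NH4Cl) = 43.1 / 53.49 = 0.8058 mol
n(gas produced) = (2/1) × 0.8058 = 1.612 mol
P = nRT/V = 1.612 × 0.08206 × 488 / 2.66 = 24.27 atm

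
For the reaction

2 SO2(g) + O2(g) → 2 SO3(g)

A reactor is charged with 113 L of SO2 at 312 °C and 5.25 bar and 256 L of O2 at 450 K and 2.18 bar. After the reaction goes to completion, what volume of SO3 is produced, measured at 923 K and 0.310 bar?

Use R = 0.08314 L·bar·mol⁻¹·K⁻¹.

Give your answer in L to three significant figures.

3020 L

n(SO2) = PV/RT = (5.25 × 113) / (0.08314 × 585.15) = 12.19 mol
n(O2) = PV/RT = (2.18 × 256) / (0.08314 × 450) = 14.92 mol
For 12.19 mol SO2, stoichiometry requires (1/2) × 12.19 = 6.095 mol O2; 14.92 mol is available, so SO2 is limiting.
n(SO3) = (2/2) × 12.19 = 12.19 mol
V(SO3) = nRT/P = 12.19 × 0.08314 × 923 / 0.310 = 3018 L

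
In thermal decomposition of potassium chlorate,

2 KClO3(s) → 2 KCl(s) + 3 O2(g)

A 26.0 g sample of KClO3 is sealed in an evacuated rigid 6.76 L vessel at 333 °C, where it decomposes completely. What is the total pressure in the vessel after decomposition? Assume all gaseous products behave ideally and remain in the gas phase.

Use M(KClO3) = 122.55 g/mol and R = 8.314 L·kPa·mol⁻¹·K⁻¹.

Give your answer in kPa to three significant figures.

237 kPa

n(KClO3) = 26.0 / 122.55 = 0.2122 mol
n(gas produced) = (3/2) × 0.2122 = 0.3183 mol
P = nRT/V = 0.3183 × 8.314 × 606.15 / 6.76 = 237.3 kPa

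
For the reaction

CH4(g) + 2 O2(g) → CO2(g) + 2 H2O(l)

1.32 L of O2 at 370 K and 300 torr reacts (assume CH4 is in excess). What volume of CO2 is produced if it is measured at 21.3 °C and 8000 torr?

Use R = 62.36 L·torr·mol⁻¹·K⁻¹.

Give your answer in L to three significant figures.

n(O2) = PV/RT = (300 × 1.32) / (62.36 × 370) = 0.01716 mol
n(CO2) = (1/2) × 0.01716 = 0.008580 mol
V = nRT/P = 0.008580 × 62.36 × 294.45 / 8000 = 0.01969 L

0.0197 L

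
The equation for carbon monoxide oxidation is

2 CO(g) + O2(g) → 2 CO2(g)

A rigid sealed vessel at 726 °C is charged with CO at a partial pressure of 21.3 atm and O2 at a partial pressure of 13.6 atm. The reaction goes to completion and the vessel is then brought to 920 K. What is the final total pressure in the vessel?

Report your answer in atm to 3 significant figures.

22.3 atm

With V and T fixed, P_i ∝ n_i, so the mole ratios apply directly to partial pressures at 726 °C.
P(O2) required for 21.3 atm of CO = (1/2) × 21.3 = 10.65 atm; available 13.6 atm, so CO is limiting.
P(O2) remaining = 13.6 − (1/2) × 21.3 = 2.950 atm
P(gaseous products) = (2)/2 × 21.3 = 21.30 atm
P_total at 726 °C = 2.950 + 21.30 = 24.25 atm
Scaling to 920 K: P = 24.25 × 920/999.15 = 22.33 atm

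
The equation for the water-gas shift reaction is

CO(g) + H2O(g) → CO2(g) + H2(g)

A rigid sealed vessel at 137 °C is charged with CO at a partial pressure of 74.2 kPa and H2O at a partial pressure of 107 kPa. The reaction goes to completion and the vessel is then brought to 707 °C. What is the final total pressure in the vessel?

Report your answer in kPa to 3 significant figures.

At constant V, partial pressures at 137 °C are proportional to moles, so apply stoichiometry directly to pressures.
P(H2O) required for 74.2 kPa of CO = (1/1) × 74.2 = 74.20 kPa; available 107 kPa, so CO is limiting.
P(H2O) remaining = 107 − (1/1) × 74.2 = 32.80 kPa
P(gaseous products) = (1+1)/1 × 74.2 = 148.4 kPa
P_total at 137 °C = 32.80 + 148.4 = 181.2 kPa
Scaling to 707 °C: P = 181.2 × 980.15/410.15 = 433.0 kPa

433 kPa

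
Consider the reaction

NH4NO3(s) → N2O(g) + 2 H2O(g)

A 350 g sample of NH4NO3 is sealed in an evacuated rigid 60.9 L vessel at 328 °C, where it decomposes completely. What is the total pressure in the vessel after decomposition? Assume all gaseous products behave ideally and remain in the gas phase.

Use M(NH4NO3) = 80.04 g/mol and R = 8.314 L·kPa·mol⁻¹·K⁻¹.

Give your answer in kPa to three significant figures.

n(NH4NO3) = 350 / 80.04 = 4.373 mol
n(gas produced) = (3/1) × 4.373 = 13.12 mol
P = nRT/V = 13.12 × 8.314 × 601.15 / 60.9 = 1077 kPa

1080 kPa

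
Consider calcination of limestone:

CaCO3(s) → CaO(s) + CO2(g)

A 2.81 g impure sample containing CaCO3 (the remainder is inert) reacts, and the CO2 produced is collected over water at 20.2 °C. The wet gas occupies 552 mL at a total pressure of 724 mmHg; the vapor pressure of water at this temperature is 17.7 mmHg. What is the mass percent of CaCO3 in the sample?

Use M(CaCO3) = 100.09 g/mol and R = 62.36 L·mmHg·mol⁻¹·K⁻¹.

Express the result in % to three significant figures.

P(CO2) = 724 − 17.7 = 706.3 mmHg
n(CO2) = PV/RT = (706.3 × 0.5520) / (62.36 × 293.35) = 0.02131 mol
n(CaCO3) = (1/1) × 0.02131 = 0.02131 mol
m(CaCO3) = 0.02131 × 100.09 = 2.133 g
%CaCO3 = 2.133 / 2.81 × 100 = 75.91%

75.9 %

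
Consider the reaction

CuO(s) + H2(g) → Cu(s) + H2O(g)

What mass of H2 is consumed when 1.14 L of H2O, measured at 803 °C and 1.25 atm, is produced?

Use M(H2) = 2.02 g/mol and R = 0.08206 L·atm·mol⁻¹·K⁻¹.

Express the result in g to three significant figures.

0.0326 g

n(H2O) = PV/RT = (1.25 × 1.14) / (0.08206 × 1076.15) = 0.01614 mol
n(H2) = (1/1) × 0.01614 = 0.01614 mol
m(H2) = 0.01614 × 2.02 = 0.03260 g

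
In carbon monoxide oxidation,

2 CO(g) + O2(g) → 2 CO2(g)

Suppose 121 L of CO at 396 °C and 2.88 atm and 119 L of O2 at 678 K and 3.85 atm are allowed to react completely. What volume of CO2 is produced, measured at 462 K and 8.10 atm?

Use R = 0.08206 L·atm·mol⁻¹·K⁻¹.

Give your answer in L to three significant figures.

29.7 L

n(CO) = PV/RT = (2.88 × 121) / (0.08206 × 669.15) = 6.346 mol
n(O2) = PV/RT = (3.85 × 119) / (0.08206 × 678) = 8.235 mol
For 6.346 mol CO, stoichiometry requires (1/2) × 6.346 = 3.173 mol O2; 8.235 mol is available, so CO is limiting.
n(CO2) = (2/2) × 6.346 = 6.346 mol
V(CO2) = nRT/P = 6.346 × 0.08206 × 462 / 8.10 = 29.70 L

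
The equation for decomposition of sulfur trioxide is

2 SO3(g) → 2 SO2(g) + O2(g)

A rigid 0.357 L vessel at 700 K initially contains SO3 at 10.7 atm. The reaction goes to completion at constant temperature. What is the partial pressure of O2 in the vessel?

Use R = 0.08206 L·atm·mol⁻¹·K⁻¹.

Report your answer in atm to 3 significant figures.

n(SO3)₀ = PV/RT = (10.7 × 0.357) / (0.08206 × 700) = 0.06650 mol
n(O2) = (1/2) × 0.06650 = 0.03325 mol
P(O2) = nRT/V = 0.03325 × 0.08206 × 700 / 0.357 = 5.350 atm

5.35 atm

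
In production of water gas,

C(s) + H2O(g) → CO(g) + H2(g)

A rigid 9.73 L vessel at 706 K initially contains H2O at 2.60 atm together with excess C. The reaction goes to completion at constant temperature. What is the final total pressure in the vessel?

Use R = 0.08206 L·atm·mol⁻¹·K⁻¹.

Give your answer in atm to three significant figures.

Since T and V are fixed, P_final/P_initial = n_final/n_initial = 2/1.
P_final = (2/1) × 2.60 = 5.200 atm

5.20 atm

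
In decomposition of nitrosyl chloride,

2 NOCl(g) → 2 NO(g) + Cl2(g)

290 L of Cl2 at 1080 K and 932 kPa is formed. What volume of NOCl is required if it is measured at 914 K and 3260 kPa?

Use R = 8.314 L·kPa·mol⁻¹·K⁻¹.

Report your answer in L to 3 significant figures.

n(Cl2) = PV/RT = (932 × 290) / (8.314 × 1080) = 30.10 mol
n(NOCl) = (2/1) × 30.10 = 60.20 mol
V = nRT/P = 60.20 × 8.314 × 914 / 3260 = 140.3 L

140 L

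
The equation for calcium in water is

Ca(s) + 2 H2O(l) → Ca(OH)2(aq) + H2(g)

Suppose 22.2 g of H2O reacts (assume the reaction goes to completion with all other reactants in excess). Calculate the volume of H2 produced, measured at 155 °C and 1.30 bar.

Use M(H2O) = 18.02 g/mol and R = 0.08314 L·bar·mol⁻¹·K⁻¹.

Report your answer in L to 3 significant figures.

16.9 L

n(H2O) = 22.20 / 18.02 = 1.232 mol
n(H2) = (1/2) × 1.232 = 0.6160 mol
V = nRT/P = 0.6160 × 0.08314 × 428.15 / 1.30 = 16.87 L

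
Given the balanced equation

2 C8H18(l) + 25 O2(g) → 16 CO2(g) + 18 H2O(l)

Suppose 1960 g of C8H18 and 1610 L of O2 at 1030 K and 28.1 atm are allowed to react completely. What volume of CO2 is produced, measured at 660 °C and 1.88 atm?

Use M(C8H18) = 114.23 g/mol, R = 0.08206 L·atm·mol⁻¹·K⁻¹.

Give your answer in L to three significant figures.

5590 L

n(C8H18) = 1960 / 114.23 = 17.16 mol
n(O2) = PV/RT = (28.1 × 1610) / (0.08206 × 1030) = 535.3 mol
For 17.16 mol C8H18, stoichiometry requires (25/2) × 17.16 = 214.5 mol O2; 535.3 mol is available, so C8H18 is limiting.
n(CO2) = (16/2) × 17.16 = 137.3 mol
V(CO2) = nRT/P = 137.3 × 0.08206 × 933.15 / 1.88 = 5592 L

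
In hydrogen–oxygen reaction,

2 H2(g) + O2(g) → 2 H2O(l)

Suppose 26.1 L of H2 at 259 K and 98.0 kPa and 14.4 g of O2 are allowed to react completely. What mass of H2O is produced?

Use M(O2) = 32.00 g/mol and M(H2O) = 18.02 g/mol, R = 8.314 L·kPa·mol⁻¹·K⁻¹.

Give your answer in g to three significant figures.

n(H2) = PV/RT = (98.0 × 26.1) / (8.314 × 259) = 1.188 mol
n(O2) = 14.4 / 32.00 = 0.4500 mol
For 1.188 mol H2, stoichiometry requires (1/2) × 1.188 = 0.5940 mol O2; 0.4500 mol is available, so O2 is limiting.
n(H2O) = (2/1) × 0.4500 = 0.9000 mol
m(H2O) = 0.9000 × 18.02 = 16.22 g

16.2 g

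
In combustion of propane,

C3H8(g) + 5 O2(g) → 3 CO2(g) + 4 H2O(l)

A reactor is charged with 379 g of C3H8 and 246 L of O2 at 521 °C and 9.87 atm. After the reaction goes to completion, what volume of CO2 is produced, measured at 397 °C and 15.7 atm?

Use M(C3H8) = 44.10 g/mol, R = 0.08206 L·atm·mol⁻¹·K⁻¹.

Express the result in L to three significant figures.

78.3 L

n(C3H8) = 379 / 44.10 = 8.594 mol
n(O2) = PV/RT = (9.87 × 246) / (0.08206 × 794.15) = 37.26 mol
For 8.594 mol C3H8, stoichiometry requires (5/1) × 8.594 = 42.97 mol O2; 37.26 mol is available, so O2 is limiting.
n(CO2) = (3/5) × 37.26 = 22.36 mol
V(CO2) = nRT/P = 22.36 × 0.08206 × 670.15 / 15.7 = 78.32 L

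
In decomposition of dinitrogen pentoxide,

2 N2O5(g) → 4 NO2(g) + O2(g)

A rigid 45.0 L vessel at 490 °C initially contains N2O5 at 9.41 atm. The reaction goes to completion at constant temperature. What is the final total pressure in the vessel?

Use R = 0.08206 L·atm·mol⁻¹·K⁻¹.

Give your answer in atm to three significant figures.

At constant T and V, P ∝ n(gas): 2 mol gas → 5 mol gas.
P_final = (5/2) × 9.41 = 23.52 atm

23.5 atm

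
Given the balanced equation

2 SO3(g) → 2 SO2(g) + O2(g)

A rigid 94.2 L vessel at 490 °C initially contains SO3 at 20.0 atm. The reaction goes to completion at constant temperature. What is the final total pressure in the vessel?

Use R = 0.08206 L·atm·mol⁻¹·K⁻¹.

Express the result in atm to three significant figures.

Rigid vessel, constant T ⇒ P scales with total gas moles (2 → 3).
P_final = (3/2) × 20.0 = 30.00 atm

30.0 atm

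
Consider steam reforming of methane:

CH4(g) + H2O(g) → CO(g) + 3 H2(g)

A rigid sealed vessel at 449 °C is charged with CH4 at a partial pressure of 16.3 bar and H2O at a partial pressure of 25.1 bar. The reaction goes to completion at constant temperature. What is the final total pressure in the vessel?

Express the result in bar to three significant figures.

74.0 bar

Because the vessel is rigid and T is held at 449 °C, work the stoichiometry in partial pressures (P_i = n_iRT/V).
P(H2O) required for 16.3 bar of CH4 = (1/1) × 16.3 = 16.30 bar; available 25.1 bar, so CH4 is limiting.
P(H2O) remaining = 25.1 − (1/1) × 16.3 = 8.800 bar
P(gaseous products) = (1+3)/1 × 16.3 = 65.20 bar
P_total at 449 °C = 8.800 + 65.20 = 74.00 bar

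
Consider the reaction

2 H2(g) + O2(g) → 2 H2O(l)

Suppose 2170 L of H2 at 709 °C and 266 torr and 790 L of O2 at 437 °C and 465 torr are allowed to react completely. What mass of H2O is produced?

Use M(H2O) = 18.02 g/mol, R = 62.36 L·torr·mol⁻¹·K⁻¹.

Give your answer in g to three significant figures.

n(H2) = PV/RT = (266 × 2170) / (62.36 × 982.15) = 9.424 mol
n(O2) = PV/RT = (465 × 790) / (62.36 × 710.15) = 8.295 mol
For 9.424 mol H2, stoichiometry requires (1/2) × 9.424 = 4.712 mol O2; 8.295 mol is available, so H2 is limiting.
n(H2O) = (2/2) × 9.424 = 9.424 mol
m(H2O) = 9.424 × 18.02 = 169.8 g

170 g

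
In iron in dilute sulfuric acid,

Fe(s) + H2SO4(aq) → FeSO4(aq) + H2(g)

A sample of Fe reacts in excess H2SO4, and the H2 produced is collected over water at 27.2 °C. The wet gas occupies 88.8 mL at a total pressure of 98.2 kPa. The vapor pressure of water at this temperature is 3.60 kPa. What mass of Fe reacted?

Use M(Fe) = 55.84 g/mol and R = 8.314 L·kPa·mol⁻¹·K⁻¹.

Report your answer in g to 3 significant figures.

0.188 g

P(H2) = 98.2 − 3.60 = 94.60 kPa
n(H2) = PV/RT = (94.60 × 0.08880) / (8.314 × 300.35) = 0.003364 mol
n(Fe) = (1/1) × 0.003364 = 0.003364 mol
m(Fe) = 0.003364 × 55.84 = 0.1878 g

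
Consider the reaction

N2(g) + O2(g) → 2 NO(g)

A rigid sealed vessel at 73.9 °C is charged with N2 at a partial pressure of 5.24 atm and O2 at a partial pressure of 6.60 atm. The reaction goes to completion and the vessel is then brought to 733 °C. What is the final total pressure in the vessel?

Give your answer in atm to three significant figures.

34.3 atm

Because the vessel is rigid and T is held at 73.9 °C, work the stoichiometry in partial pressures (P_i = n_iRT/V).
P(O2) required for 5.24 atm of N2 = (1/1) × 5.24 = 5.240 atm; available 6.60 atm, so N2 is limiting.
P(O2) remaining = 6.60 − (1/1) × 5.24 = 1.360 atm
P(gaseous products) = (2)/1 × 5.24 = 10.48 atm
P_total at 73.9 °C = 1.360 + 10.48 = 11.84 atm
Scaling to 733 °C: P = 11.84 × 1006.15/347.05 = 34.33 atm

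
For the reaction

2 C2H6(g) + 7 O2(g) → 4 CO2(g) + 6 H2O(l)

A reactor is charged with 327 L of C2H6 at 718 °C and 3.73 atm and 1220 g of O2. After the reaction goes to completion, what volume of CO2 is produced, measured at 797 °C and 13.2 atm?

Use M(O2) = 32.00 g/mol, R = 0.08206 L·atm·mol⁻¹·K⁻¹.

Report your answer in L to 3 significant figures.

145 L

n(C2H6) = PV/RT = (3.73 × 327) / (0.08206 × 991.15) = 15.00 mol
n(O2) = 1220 / 32.00 = 38.12 mol
For 15.00 mol C2H6, stoichiometry requires (7/2) × 15.00 = 52.50 mol O2; 38.12 mol is available, so O2 is limiting.
n(CO2) = (4/7) × 38.12 = 21.78 mol
V(CO2) = nRT/P = 21.78 × 0.08206 × 1070.15 / 13.2 = 144.9 L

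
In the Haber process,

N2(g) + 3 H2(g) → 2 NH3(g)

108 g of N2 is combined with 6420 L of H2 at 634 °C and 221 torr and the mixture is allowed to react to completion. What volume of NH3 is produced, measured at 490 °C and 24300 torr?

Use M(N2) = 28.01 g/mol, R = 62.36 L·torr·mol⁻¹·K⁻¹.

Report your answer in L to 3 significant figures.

n(N2) = 108 / 28.01 = 3.856 mol
n(H2) = PV/RT = (221 × 6420) / (62.36 × 907.15) = 25.08 mol
For 3.856 mol N2, stoichiometry requires (3/1) × 3.856 = 11.57 mol H2; 25.08 mol is available, so N2 is limiting.
n(NH3) = (2/1) × 3.856 = 7.712 mol
V(NH3) = nRT/P = 7.712 × 62.36 × 763.15 / 24300 = 15.10 L

15.1 L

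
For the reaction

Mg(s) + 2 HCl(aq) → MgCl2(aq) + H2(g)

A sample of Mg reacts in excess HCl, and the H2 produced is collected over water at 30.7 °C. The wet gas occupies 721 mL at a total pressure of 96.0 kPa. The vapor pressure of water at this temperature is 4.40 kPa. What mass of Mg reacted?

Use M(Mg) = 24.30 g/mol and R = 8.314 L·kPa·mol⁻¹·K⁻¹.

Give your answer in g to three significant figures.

P(H2) = 96.0 − 4.40 = 91.60 kPa
n(H2) = PV/RT = (91.60 × 0.7210) / (8.314 × 303.85) = 0.02614 mol
n(Mg) = (1/1) × 0.02614 = 0.02614 mol
m(Mg) = 0.02614 × 24.30 = 0.6352 g

0.635 g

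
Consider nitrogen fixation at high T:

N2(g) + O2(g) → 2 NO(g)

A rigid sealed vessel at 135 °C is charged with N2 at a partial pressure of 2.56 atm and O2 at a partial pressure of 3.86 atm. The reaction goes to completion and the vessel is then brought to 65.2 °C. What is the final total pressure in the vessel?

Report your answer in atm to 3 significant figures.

Because the vessel is rigid and T is held at 135 °C, work the stoichiometry in partial pressures (P_i = n_iRT/V).
P(O2) required for 2.56 atm of N2 = (1/1) × 2.56 = 2.560 atm; available 3.86 atm, so N2 is limiting.
P(O2) remaining = 3.86 − (1/1) × 2.56 = 1.300 atm
P(gaseous products) = (2)/1 × 2.56 = 5.120 atm
P_total at 135 °C = 1.300 + 5.120 = 6.420 atm
Scaling to 65.2 °C: P = 6.420 × 338.35/408.15 = 5.322 atm

5.32 atm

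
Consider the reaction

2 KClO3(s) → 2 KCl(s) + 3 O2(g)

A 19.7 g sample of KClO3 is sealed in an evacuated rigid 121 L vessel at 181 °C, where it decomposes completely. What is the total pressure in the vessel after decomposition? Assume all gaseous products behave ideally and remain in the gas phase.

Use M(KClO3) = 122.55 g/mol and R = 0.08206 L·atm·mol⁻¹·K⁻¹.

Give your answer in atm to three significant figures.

n(KClO3) = 19.7 / 122.55 = 0.1608 mol
n(gas produced) = (3/2) × 0.1608 = 0.2412 mol
P = nRT/V = 0.2412 × 0.08206 × 454.15 / 121 = 0.07429 atm

0.0743 atm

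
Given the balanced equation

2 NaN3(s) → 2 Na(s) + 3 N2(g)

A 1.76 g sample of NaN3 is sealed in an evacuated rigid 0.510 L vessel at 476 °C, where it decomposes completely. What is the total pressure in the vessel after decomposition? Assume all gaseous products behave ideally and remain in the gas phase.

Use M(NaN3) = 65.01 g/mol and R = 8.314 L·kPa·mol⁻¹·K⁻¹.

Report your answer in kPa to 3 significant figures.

496 kPa

n(NaN3) = 1.76 / 65.01 = 0.02707 mol
n(gas produced) = (3/2) × 0.02707 = 0.04061 mol
P = nRT/V = 0.04061 × 8.314 × 749.15 / 0.510 = 496.0 kPa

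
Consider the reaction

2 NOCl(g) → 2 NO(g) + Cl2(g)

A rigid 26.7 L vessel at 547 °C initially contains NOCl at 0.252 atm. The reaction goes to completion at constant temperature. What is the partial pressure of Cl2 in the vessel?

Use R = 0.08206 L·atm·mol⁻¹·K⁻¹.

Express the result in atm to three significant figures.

n(NOCl)₀ = PV/RT = (0.252 × 26.7) / (0.08206 × 820.15) = 0.09997 mol
n(Cl2) = (1/2) × 0.09997 = 0.04999 mol
P(Cl2) = nRT/V = 0.04999 × 0.08206 × 820.15 / 26.7 = 0.1260 atm

0.126 atm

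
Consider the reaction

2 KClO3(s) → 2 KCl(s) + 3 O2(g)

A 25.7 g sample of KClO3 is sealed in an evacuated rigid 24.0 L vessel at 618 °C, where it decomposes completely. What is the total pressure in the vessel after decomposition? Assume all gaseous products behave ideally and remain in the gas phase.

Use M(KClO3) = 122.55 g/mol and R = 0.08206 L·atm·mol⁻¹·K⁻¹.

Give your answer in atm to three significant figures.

0.958 atm

n(KClO3) = 25.7 / 122.55 = 0.2097 mol
n(gas produced) = (3/2) × 0.2097 = 0.3145 mol
P = nRT/V = 0.3145 × 0.08206 × 891.15 / 24.0 = 0.9583 atm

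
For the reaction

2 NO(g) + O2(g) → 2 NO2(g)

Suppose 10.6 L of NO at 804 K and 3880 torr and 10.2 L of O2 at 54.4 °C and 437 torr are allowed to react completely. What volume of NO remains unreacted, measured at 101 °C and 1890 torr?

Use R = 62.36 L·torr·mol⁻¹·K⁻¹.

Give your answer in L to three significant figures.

4.74 L

n(NO) = PV/RT = (3880 × 10.6) / (62.36 × 804) = 0.8203 mol
n(O2) = PV/RT = (437 × 10.2) / (62.36 × 327.55) = 0.2182 mol
For 0.8203 mol NO, stoichiometry requires (1/2) × 0.8203 = 0.4102 mol O2; 0.2182 mol is available, so O2 is limiting.
n(NO) consumed = (2/1) × 0.2182 = 0.4364 mol; remaining = 0.8203 − 0.4364 = 0.3839 mol
V(NO) = nRT/P = 0.3839 × 62.36 × 374.15 / 1890 = 4.739 L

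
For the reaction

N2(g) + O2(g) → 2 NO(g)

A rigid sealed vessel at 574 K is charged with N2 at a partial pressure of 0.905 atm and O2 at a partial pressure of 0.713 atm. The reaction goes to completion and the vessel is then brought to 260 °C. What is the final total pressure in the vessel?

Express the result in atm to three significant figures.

1.50 atm

Because the vessel is rigid and T is held at 574 K, work the stoichiometry in partial pressures (P_i = n_iRT/V).
P(O2) required for 0.905 atm of N2 = (1/1) × 0.905 = 0.9050 atm; available 0.713 atm, so O2 is limiting.
P(N2) remaining = 0.905 − (1/1) × 0.713 = 0.1920 atm
P(gaseous products) = (2)/1 × 0.713 = 1.426 atm
P_total at 574 K = 0.1920 + 1.426 = 1.618 atm
Scaling to 260 °C: P = 1.618 × 533.15/574 = 1.503 atm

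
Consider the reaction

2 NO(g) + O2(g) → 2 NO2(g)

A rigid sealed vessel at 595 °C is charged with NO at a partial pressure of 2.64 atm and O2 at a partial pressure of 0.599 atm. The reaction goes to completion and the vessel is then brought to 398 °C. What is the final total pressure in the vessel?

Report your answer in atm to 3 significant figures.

At constant V, partial pressures at 595 °C are proportional to moles, so apply stoichiometry directly to pressures.
P(O2) required for 2.64 atm of NO = (1/2) × 2.64 = 1.320 atm; available 0.599 atm, so O2 is limiting.
P(NO) remaining = 2.64 − (2/1) × 0.599 = 1.442 atm
P(gaseous products) = (2)/1 × 0.599 = 1.198 atm
P_total at 595 °C = 1.442 + 1.198 = 2.640 atm
Scaling to 398 °C: P = 2.640 × 671.15/868.15 = 2.041 atm

2.04 atm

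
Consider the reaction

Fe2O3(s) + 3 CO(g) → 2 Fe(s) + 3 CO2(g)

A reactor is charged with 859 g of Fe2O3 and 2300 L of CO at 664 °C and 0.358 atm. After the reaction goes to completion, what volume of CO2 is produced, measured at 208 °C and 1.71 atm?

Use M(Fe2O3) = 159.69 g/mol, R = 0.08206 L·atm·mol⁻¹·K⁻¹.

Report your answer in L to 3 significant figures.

n(Fe2O3) = 859 / 159.69 = 5.379 mol
n(CO) = PV/RT = (0.358 × 2300) / (0.08206 × 937.15) = 10.71 mol
For 5.379 mol Fe2O3, stoichiometry requires (3/1) × 5.379 = 16.14 mol CO; 10.71 mol is available, so CO is limiting.
n(CO2) = (3/3) × 10.71 = 10.71 mol
V(CO2) = nRT/P = 10.71 × 0.08206 × 481.15 / 1.71 = 247.3 L

247 L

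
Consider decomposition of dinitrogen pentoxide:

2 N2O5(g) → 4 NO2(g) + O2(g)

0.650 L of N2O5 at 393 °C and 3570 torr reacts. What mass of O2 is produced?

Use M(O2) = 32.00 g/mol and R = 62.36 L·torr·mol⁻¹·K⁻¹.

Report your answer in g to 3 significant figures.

0.894 g

n(N2O5) = PV/RT = (3570 × 0.650) / (62.36 × 666.15) = 0.05586 mol
n(O2) = (1/2) × 0.05586 = 0.02793 mol
m(O2) = 0.02793 × 32.00 = 0.8938 g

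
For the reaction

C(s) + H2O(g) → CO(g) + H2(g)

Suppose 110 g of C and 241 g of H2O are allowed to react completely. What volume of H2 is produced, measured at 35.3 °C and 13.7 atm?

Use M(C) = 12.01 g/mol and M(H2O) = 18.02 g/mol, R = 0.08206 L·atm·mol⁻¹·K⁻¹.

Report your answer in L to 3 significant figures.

n(C) = 110 / 12.01 = 9.159 mol
n(H2O) = 241 / 18.02 = 13.37 mol
For 9.159 mol C, stoichiometry requires (1/1) × 9.159 = 9.159 mol H2O; 13.37 mol is available, so C is limiting.
n(H2) = (1/1) × 9.159 = 9.159 mol
V(H2) = nRT/P = 9.159 × 0.08206 × 308.45 / 13.7 = 16.92 L

16.9 L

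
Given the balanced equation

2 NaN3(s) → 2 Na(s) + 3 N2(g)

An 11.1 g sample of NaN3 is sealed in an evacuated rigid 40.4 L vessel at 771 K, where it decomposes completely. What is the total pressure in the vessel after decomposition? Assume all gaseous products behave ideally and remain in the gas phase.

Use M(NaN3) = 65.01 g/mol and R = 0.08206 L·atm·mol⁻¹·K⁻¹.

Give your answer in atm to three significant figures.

0.401 atm

n(NaN3) = 11.1 / 65.01 = 0.1707 mol
n(gas produced) = (3/2) × 0.1707 = 0.2560 mol
P = nRT/V = 0.2560 × 0.08206 × 771 / 40.4 = 0.4009 atm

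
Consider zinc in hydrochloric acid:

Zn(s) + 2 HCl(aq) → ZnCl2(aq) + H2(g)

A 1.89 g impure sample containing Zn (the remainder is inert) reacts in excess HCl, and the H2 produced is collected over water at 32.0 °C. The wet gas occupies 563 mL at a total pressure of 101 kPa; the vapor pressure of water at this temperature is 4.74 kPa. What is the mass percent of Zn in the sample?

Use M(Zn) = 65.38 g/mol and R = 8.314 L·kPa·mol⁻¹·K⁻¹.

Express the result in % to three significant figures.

73.9 %

P(H2) = 101 − 4.74 = 96.26 kPa
n(H2) = PV/RT = (96.26 × 0.5630) / (8.314 × 305.15) = 0.02136 mol
n(Zn) = (1/1) × 0.02136 = 0.02136 mol
m(Zn) = 0.02136 × 65.38 = 1.397 g
%Zn = 1.397 / 1.89 × 100 = 73.92%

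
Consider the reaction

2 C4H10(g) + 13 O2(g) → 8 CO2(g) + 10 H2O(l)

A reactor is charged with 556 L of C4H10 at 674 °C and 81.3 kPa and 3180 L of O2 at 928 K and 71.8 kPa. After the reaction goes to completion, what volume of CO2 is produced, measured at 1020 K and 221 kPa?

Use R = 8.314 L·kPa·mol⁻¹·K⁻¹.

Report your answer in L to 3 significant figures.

n(C4H10) = PV/RT = (81.3 × 556) / (8.314 × 947.15) = 5.740 mol
n(O2) = PV/RT = (71.8 × 3180) / (8.314 × 928) = 29.59 mol
For 5.740 mol C4H10, stoichiometry requires (13/2) × 5.740 = 37.31 mol O2; 29.59 mol is available, so O2 is limiting.
n(CO2) = (8/13) × 29.59 = 18.21 mol
V(CO2) = nRT/P = 18.21 × 8.314 × 1020 / 221 = 698.8 L

699 L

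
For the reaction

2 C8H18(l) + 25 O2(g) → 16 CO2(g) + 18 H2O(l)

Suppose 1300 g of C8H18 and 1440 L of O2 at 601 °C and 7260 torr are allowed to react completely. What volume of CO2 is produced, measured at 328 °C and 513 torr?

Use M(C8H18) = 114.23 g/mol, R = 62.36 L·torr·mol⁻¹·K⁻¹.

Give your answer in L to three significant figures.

n(C8H18) = 1300 / 114.23 = 11.38 mol
n(O2) = PV/RT = (7260 × 1440) / (62.36 × 874.15) = 191.8 mol
For 11.38 mol C8H18, stoichiometry requires (25/2) × 11.38 = 142.2 mol O2; 191.8 mol is available, so C8H18 is limiting.
n(CO2) = (16/2) × 11.38 = 91.04 mol
V(CO2) = nRT/P = 91.04 × 62.36 × 601.15 / 513 = 6653 L

6650 L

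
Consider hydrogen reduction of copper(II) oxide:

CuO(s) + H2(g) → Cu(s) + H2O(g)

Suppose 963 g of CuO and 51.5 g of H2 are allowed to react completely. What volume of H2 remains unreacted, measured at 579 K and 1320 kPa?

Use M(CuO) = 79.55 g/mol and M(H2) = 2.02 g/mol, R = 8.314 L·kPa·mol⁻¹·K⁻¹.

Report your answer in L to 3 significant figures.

n(CuO) = 963 / 79.55 = 12.11 mol
n(H2) = 51.5 / 2.02 = 25.50 mol
For 12.11 mol CuO, stoichiometry requires (1/1) × 12.11 = 12.11 mol H2; 25.50 mol is available, so CuO is limiting.
n(H2) consumed = (1/1) × 12.11 = 12.11 mol; remaining = 25.50 − 12.11 = 13.39 mol
V(H2) = nRT/P = 13.39 × 8.314 × 579 / 1320 = 48.83 L

48.8 L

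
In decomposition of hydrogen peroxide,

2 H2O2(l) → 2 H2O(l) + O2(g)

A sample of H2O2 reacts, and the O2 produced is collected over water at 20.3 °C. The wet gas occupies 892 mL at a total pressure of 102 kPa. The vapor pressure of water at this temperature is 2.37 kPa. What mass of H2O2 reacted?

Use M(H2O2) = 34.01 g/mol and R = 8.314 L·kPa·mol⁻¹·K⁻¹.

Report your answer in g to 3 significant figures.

P(O2) = 102 − 2.37 = 99.63 kPa
n(O2) = PV/RT = (99.63 × 0.8920) / (8.314 × 293.45) = 0.03643 mol
n(H2O2) = (2/1) × 0.03643 = 0.07286 mol
m(H2O2) = 0.07286 × 34.01 = 2.478 g

2.48 g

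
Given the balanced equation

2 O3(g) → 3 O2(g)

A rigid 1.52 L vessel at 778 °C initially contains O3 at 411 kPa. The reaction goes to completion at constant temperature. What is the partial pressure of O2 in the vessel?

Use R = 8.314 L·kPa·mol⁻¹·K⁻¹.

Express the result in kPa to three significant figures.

616 kPa

n(O3)₀ = PV/RT = (411 × 1.52) / (8.314 × 1051.15) = 0.07148 mol
n(O2) = (3/2) × 0.07148 = 0.1072 mol
P(O2) = nRT/V = 0.1072 × 8.314 × 1051.15 / 1.52 = 616.3 kPa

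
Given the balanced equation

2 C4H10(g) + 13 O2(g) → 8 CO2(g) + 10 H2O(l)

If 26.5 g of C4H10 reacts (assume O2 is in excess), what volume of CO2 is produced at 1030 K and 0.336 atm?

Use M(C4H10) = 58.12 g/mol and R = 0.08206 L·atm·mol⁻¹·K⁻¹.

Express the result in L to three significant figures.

n(C4H10) = 26.50 / 58.12 = 0.4560 mol
n(CO2) = (8/2) × 0.4560 = 1.824 mol
V = nRT/P = 1.824 × 0.08206 × 1030 / 0.336 = 458.8 L

459 L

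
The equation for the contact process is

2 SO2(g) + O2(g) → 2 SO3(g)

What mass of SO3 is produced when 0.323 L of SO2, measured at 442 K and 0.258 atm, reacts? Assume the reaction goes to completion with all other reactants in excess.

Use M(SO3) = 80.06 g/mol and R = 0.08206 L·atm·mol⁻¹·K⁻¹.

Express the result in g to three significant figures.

0.184 g

n(SO2) = PV/RT = (0.258 × 0.323) / (0.08206 × 442) = 0.002298 mol
n(SO3) = (2/2) × 0.002298 = 0.002298 mol
m(SO3) = 0.002298 × 80.06 = 0.1840 g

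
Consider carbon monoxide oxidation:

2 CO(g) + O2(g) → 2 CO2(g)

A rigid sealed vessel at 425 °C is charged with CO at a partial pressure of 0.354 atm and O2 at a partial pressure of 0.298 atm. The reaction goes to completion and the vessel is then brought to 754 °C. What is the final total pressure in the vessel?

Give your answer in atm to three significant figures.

0.699 atm

At constant V, partial pressures at 425 °C are proportional to moles, so apply stoichiometry directly to pressures.
P(O2) required for 0.354 atm of CO = (1/2) × 0.354 = 0.1770 atm; available 0.298 atm, so CO is limiting.
P(O2) remaining = 0.298 − (1/2) × 0.354 = 0.1210 atm
P(gaseous products) = (2)/2 × 0.354 = 0.3540 atm
P_total at 425 °C = 0.1210 + 0.3540 = 0.4750 atm
Scaling to 754 °C: P = 0.4750 × 1027.15/698.15 = 0.6988 atm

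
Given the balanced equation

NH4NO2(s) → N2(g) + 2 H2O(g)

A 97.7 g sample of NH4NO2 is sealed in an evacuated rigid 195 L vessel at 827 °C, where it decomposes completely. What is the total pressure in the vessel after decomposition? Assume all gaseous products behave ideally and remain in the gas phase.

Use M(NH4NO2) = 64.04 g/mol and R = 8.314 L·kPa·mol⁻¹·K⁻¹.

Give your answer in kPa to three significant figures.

n(NH4NO2) = 97.7 / 64.04 = 1.526 mol
n(gas produced) = (3/1) × 1.526 = 4.578 mol
P = nRT/V = 4.578 × 8.314 × 1100.15 / 195 = 214.7 kPa

215 kPa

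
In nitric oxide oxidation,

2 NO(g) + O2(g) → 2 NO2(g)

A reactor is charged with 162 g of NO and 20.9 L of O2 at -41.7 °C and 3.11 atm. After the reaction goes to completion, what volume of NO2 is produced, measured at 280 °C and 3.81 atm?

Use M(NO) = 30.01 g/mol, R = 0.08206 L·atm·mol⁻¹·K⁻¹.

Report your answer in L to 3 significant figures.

64.3 L

n(NO) = 162 / 30.01 = 5.398 mol
n(O2) = PV/RT = (3.11 × 20.9) / (0.08206 × 231.45) = 3.422 mol
For 5.398 mol NO, stoichiometry requires (1/2) × 5.398 = 2.699 mol O2; 3.422 mol is available, so NO is limiting.
n(NO2) = (2/2) × 5.398 = 5.398 mol
V(NO2) = nRT/P = 5.398 × 0.08206 × 553.15 / 3.81 = 64.31 L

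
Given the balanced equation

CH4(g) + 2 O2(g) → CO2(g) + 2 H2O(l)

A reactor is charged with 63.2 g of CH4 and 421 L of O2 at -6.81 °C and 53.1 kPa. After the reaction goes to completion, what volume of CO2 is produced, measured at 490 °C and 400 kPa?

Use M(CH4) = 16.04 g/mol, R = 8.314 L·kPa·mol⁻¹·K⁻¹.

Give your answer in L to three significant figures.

n(CH4) = 63.2 / 16.04 = 3.940 mol
n(O2) = PV/RT = (53.1 × 421) / (8.314 × 266.34) = 10.10 mol
For 3.940 mol CH4, stoichiometry requires (2/1) × 3.940 = 7.880 mol O2; 10.10 mol is available, so CH4 is limiting.
n(CO2) = (1/1) × 3.940 = 3.940 mol
V(CO2) = nRT/P = 3.940 × 8.314 × 763.15 / 400 = 62.50 L

62.5 L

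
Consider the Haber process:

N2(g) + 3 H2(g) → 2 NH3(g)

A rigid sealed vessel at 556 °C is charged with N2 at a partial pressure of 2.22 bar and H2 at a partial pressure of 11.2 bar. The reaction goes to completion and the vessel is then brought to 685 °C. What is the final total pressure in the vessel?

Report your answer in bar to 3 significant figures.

10.4 bar

With V and T fixed, P_i ∝ n_i, so the mole ratios apply directly to partial pressures at 556 °C.
P(H2) required for 2.22 bar of N2 = (3/1) × 2.22 = 6.660 bar; available 11.2 bar, so N2 is limiting.
P(H2) remaining = 11.2 − (3/1) × 2.22 = 4.540 bar
P(gaseous products) = (2)/1 × 2.22 = 4.440 bar
P_total at 556 °C = 4.540 + 4.440 = 8.980 bar
Scaling to 685 °C: P = 8.980 × 958.15/829.15 = 10.38 bar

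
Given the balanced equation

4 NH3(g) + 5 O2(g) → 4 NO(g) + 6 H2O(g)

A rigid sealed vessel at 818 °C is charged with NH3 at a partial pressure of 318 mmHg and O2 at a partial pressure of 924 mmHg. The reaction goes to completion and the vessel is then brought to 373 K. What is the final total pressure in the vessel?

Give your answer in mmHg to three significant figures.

With V and T fixed, P_i ∝ n_i, so the mole ratios apply directly to partial pressures at 818 °C.
P(O2) required for 318 mmHg of NH3 = (5/4) × 318 = 397.5 mmHg; available 924 mmHg, so NH3 is limiting.
P(O2) remaining = 924 − (5/4) × 318 = 526.5 mmHg
P(gaseous products) = (4+6)/4 × 318 = 795.0 mmHg
P_total at 818 °C = 526.5 + 795.0 = 1322 mmHg
Scaling to 373 K: P = 1322 × 373/1091.15 = 451.9 mmHg

452 mmHg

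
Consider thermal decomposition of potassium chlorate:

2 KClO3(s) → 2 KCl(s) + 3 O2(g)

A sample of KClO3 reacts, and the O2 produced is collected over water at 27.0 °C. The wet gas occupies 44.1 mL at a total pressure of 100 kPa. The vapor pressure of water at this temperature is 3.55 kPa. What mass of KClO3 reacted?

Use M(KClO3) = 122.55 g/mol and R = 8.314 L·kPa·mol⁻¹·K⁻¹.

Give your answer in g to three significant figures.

0.139 g

P(O2) = 100 − 3.55 = 96.45 kPa
n(O2) = PV/RT = (96.45 × 0.04410) / (8.314 × 300.15) = 0.001704 mol
n(KClO3) = (2/3) × 0.001704 = 0.001136 mol
m(KClO3) = 0.001136 × 122.55 = 0.1392 g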